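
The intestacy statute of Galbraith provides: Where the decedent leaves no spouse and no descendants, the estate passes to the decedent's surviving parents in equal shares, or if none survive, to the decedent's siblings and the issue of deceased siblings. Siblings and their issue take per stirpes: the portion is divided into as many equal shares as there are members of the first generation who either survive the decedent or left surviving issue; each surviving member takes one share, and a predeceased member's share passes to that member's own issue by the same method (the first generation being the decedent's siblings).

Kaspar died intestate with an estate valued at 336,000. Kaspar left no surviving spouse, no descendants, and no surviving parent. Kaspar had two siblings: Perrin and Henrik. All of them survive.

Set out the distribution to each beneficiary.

The entire 336,000 passes to the siblings and their issue.
That amount (336,000) is divided into 2 shares of 168,000: Perrin and Henrik each take 168,000.

Perrin: 168,000; Henrik: 168,000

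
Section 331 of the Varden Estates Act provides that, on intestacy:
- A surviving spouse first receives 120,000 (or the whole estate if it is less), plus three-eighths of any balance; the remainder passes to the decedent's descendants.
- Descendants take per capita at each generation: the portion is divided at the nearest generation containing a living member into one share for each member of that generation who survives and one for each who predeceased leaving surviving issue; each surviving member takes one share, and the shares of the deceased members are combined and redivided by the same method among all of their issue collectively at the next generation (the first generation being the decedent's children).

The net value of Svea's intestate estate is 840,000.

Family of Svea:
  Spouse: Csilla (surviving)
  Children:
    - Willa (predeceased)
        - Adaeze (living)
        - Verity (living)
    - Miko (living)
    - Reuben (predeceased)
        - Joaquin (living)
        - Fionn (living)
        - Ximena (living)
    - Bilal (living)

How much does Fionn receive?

Csilla first takes 120,000, leaving a balance of 720,000. Csilla then takes three-eighths of the balance (270,000), for a total of 390,000. The remaining 450,000 passes to the descendants.
The descendants' portion (450,000) is divided at the children's generation into 4 shares of 112,500. Miko and Bilal each take 112,500. The 2 shares of the deceased (Willa and Reuben) are combined into a pool of 225,000.
That pool (225,000) is divided at the grandchildren's generation equally among Adaeze, Verity, Joaquin, Fionn, and Ximena: 45,000 each.

Fionn receives 45,000.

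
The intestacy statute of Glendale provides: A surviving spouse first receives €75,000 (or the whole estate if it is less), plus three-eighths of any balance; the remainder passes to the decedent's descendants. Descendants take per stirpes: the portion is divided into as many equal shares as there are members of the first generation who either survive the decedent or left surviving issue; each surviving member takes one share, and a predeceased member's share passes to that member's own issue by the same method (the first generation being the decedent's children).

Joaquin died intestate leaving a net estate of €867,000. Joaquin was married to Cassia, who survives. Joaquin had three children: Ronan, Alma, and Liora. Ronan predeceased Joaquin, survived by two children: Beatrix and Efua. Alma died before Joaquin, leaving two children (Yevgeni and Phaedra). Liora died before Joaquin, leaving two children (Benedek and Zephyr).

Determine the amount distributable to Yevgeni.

Cassia first takes €75,000, leaving a balance of €792,000. Cassia then takes three-eighths of the balance (€297,000), for a total of €372,000. The remaining €495,000 passes to the descendants.
The descendants' portion (€495,000) is divided into 3 shares of €165,000: Ronan's €165,000 share passes to Ronan's issue; Alma's €165,000 share passes to Alma's issue; Liora's €165,000 share passes to Liora's issue.
Ronan's share (€165,000) is divided into 2 shares of €82,500: Beatrix and Efua each take €82,500.
Alma's share (€165,000) is divided into 2 shares of €82,500: Yevgeni and Phaedra each take €82,500.
Liora's share (€165,000) is divided into 2 shares of €82,500: Benedek and Zephyr each take €82,500.

Yevgeni receives €82,500.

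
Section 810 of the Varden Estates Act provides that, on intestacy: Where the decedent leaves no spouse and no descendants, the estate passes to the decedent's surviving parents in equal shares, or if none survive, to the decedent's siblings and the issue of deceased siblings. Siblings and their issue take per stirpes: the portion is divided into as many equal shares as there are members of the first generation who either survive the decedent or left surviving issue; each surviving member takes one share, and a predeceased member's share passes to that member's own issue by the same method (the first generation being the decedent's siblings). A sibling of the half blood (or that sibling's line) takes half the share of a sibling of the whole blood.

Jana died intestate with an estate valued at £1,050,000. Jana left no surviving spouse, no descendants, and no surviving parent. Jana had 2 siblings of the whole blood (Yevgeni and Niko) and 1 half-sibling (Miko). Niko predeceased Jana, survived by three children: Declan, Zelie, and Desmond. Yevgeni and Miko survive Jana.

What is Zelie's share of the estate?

The entire £1,050,000 passes to the siblings and their issue.
Counting each half-blood sibling's line as half a unit, there are 5/2 units in £1,050,000, so one unit is £420,000. Whole-blood lines (Yevgeni and Niko) take £420,000 each; half-blood lines (Miko) take £210,000 each.
Niko's share (£420,000) is divided into 3 shares of £140,000: Declan, Zelie, and Desmond each take £140,000.

Zelie receives £140,000.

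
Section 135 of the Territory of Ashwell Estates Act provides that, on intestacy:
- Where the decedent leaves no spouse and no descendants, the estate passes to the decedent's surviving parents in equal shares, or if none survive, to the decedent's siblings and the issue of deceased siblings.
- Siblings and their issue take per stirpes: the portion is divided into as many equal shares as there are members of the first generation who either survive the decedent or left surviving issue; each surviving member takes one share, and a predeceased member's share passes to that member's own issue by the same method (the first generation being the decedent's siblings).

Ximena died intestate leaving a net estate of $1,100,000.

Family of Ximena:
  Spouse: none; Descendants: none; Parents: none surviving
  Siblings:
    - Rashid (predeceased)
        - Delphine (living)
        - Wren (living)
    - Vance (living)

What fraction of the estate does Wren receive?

Wren receives 1/4 of the estate.

The entire $1,100,000 passes to the siblings and their issue.
That amount ($1,100,000) is divided into 2 shares of $550,000: Vance takes $550,000; Rashid's $550,000 share passes to Rashid's issue.
Rashid's share ($550,000) is divided into 2 shares of $275,000: Delphine and Wren each take $275,000.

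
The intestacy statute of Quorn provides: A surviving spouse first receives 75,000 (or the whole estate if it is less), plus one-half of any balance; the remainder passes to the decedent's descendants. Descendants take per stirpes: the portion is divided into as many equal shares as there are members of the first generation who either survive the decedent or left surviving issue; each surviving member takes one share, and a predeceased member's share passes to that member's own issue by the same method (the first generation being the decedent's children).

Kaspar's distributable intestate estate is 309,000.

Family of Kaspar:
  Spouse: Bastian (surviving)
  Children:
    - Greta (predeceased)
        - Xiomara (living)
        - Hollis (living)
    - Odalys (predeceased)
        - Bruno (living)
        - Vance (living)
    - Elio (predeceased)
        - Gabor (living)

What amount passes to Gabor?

Gabor receives 39,000.

Bastian first takes 75,000, leaving a balance of 234,000. Bastian then takes one-half of the balance (117,000), for a total of 192,000. The remaining 117,000 passes to the descendants.
The descendants' portion (117,000) is divided into 3 shares of 39,000: Greta's 39,000 share passes to Greta's issue; Odalys's 39,000 share passes to Odalys's issue; Elio's 39,000 share passes to Elio's issue.
Greta's share (39,000) is divided into 2 shares of 19,500: Xiomara and Hollis each take 19,500.
Odalys's share (39,000) is divided into 2 shares of 19,500: Bruno and Vance each take 19,500.
Elio's share (39,000) passes entirely to Gabor.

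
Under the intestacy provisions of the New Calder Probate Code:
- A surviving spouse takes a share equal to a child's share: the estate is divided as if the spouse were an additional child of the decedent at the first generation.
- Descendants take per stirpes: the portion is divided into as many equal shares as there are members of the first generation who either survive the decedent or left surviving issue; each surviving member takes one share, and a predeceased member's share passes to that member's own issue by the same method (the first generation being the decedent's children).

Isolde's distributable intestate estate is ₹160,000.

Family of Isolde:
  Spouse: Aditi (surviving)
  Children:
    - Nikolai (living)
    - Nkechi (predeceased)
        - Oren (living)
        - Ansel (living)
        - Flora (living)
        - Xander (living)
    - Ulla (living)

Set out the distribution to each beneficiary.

Aditi: ₹40,000; Nikolai: ₹40,000; Oren: ₹10,000; Ansel: ₹10,000; Flora: ₹10,000; Xander: ₹10,000; Ulla: ₹40,000

The spouse counts as an additional share at the children's level, so there are 4 primary shares of ₹40,000. Aditi takes one such share (₹40,000).
The children's combined portion (₹120,000) is divided into 3 shares of ₹40,000: Nikolai and Ulla each take ₹40,000; Nkechi's ₹40,000 share passes to Nkechi's issue.
Nkechi's share (₹40,000) is divided into 4 shares of ₹10,000: Oren, Ansel, Flora, and Xander each take ₹10,000.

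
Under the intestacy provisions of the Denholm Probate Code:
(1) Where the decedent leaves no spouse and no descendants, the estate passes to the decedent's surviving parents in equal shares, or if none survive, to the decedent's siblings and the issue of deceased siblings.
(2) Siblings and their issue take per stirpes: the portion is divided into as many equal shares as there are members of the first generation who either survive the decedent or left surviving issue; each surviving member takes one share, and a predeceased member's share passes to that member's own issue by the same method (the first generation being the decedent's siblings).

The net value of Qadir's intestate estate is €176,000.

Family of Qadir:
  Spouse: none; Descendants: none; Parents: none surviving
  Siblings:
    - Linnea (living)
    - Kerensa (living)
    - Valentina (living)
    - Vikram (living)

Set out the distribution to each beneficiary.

Linnea: €44,000; Kerensa: €44,000; Valentina: €44,000; Vikram: €44,000

The entire €176,000 passes to the siblings and their issue.
That amount (€176,000) is divided into 4 shares of €44,000: Linnea, Kerensa, Valentina, and Vikram each take €44,000.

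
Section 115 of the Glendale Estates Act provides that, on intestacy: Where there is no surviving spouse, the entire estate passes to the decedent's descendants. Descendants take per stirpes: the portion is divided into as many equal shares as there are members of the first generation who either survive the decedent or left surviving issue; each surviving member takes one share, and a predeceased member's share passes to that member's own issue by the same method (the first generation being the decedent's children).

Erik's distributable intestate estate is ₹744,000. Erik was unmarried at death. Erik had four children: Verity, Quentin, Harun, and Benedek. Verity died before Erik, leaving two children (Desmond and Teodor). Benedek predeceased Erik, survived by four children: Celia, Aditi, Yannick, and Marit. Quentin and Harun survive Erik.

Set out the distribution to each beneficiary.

Desmond: ₹93,000; Teodor: ₹93,000; Quentin: ₹186,000; Harun: ₹186,000; Celia: ₹46,500; Aditi: ₹46,500; Yannick: ₹46,500; Marit: ₹46,500

The entire ₹744,000 passes to the descendants.
That amount (₹744,000) is divided into 4 shares of ₹186,000: Quentin and Harun each take ₹186,000; Verity's ₹186,000 share passes to Verity's issue; Benedek's ₹186,000 share passes to Benedek's issue.
Verity's share (₹186,000) is divided into 2 shares of ₹93,000: Desmond and Teodor each take ₹93,000.
Benedek's share (₹186,000) is divided into 4 shares of ₹46,500: Celia, Aditi, Yannick, and Marit each take ₹46,500.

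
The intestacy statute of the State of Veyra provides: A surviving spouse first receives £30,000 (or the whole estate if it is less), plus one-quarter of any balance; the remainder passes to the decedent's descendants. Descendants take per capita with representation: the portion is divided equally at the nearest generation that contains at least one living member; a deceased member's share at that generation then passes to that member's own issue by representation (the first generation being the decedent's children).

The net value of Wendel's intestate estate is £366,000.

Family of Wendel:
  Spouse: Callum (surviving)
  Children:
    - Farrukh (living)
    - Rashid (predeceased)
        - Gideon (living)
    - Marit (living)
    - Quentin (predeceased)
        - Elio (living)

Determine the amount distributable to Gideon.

Gideon receives £63,000.

Callum first takes £30,000, leaving a balance of £336,000. Callum then takes one-quarter of the balance (£84,000), for a total of £114,000. The remaining £252,000 passes to the descendants.
The descendants' portion (£252,000) is divided into 4 shares of £63,000: Farrukh and Marit each take £63,000; Rashid's £63,000 share passes to Rashid's issue; Quentin's £63,000 share passes to Quentin's issue.
Rashid's share (£63,000) passes entirely to Gideon.
Quentin's share (£63,000) passes entirely to Elio.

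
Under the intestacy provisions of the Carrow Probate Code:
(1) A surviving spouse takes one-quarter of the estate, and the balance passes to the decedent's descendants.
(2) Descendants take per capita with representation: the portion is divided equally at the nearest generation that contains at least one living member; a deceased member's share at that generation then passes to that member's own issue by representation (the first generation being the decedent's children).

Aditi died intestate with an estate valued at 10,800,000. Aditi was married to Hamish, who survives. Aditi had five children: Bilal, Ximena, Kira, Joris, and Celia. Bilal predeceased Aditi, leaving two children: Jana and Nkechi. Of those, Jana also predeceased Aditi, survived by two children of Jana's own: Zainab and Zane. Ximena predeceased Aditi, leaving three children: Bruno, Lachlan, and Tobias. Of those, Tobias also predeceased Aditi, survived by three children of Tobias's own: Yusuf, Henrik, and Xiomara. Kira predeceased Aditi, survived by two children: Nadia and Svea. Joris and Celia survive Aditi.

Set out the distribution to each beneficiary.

Hamish: 2,700,000; Zainab: 405,000; Zane: 405,000; Nkechi: 810,000; Bruno: 540,000; Lachlan: 540,000; Yusuf: 180,000; Henrik: 180,000; Xiomara: 180,000; Nadia: 810,000; Svea: 810,000; Joris: 1,620,000; Celia: 1,620,000

Hamish takes one-quarter of 10,800,000 = 2,700,000. The remaining 8,100,000 passes to the descendants.
The descendants' portion (8,100,000) is divided into 5 shares of 1,620,000: Joris and Celia each take 1,620,000; Bilal's 1,620,000 share passes to Bilal's issue; Ximena's 1,620,000 share passes to Ximena's issue; Kira's 1,620,000 share passes to Kira's issue.
Bilal's share (1,620,000) is divided into 2 shares of 810,000: Nkechi takes 810,000; Jana's 810,000 share passes to Jana's issue.
Jana's share (810,000) is divided into 2 shares of 405,000: Zainab and Zane each take 405,000.
Ximena's share (1,620,000) is divided into 3 shares of 540,000: Bruno and Lachlan each take 540,000; Tobias's 540,000 share passes to Tobias's issue.
Tobias's share (540,000) is divided into 3 shares of 180,000: Yusuf, Henrik, and Xiomara each take 180,000.
Kira's share (1,620,000) is divided into 2 shares of 810,000: Nadia and Svea each take 810,000.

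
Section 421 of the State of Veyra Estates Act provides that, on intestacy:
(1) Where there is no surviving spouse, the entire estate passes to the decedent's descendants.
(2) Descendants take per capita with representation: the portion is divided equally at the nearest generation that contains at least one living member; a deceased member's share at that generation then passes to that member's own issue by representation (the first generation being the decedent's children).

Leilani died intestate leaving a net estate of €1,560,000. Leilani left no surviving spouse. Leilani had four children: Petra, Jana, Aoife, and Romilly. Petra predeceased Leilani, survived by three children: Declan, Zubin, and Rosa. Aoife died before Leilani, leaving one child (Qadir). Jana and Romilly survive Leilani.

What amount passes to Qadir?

The entire €1,560,000 passes to the descendants.
That amount (€1,560,000) is divided into 4 shares of €390,000: Jana and Romilly each take €390,000; Petra's €390,000 share passes to Petra's issue; Aoife's €390,000 share passes to Aoife's issue.
Petra's share (€390,000) is divided into 3 shares of €130,000: Declan, Zubin, and Rosa each take €130,000.
Aoife's share (€390,000) passes entirely to Qadir.

Qadir receives €390,000.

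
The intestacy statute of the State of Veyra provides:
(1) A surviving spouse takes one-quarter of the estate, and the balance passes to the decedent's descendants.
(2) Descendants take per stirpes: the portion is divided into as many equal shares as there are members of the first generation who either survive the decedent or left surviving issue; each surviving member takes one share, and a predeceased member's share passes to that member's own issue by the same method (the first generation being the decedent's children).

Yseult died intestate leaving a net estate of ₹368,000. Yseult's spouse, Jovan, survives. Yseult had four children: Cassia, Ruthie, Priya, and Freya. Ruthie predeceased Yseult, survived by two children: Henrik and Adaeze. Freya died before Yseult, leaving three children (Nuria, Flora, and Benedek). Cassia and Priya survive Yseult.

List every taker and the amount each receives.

Jovan takes one-quarter of ₹368,000 = ₹92,000. The remaining ₹276,000 passes to the descendants.
The descendants' portion (₹276,000) is divided into 4 shares of ₹69,000: Cassia and Priya each take ₹69,000; Ruthie's ₹69,000 share passes to Ruthie's issue; Freya's ₹69,000 share passes to Freya's issue.
Ruthie's share (₹69,000) is divided into 2 shares of ₹34,500: Henrik and Adaeze each take ₹34,500.
Freya's share (₹69,000) is divided into 3 shares of ₹23,000: Nuria, Flora, and Benedek each take ₹23,000.

Jovan: ₹92,000; Cassia: ₹69,000; Henrik: ₹34,500; Adaeze: ₹34,500; Priya: ₹69,000; Nuria: ₹23,000; Flora: ₹23,000; Benedek: ₹23,000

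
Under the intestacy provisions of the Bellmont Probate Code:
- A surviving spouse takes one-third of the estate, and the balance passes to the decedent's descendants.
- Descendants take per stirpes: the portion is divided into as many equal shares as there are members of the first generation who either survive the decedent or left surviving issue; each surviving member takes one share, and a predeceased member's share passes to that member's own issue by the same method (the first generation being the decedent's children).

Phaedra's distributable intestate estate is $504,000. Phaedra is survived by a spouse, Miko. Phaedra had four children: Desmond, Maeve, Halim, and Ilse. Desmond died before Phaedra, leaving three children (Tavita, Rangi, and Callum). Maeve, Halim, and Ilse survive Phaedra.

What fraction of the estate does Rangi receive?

Rangi receives 1/18 of the estate.

Miko takes one-third of $504,000 = $168,000. The remaining $336,000 passes to the descendants.
The descendants' portion ($336,000) is divided into 4 shares of $84,000: Maeve, Halim, and Ilse each take $84,000; Desmond's $84,000 share passes to Desmond's issue.
Desmond's share ($84,000) is divided into 3 shares of $28,000: Tavita, Rangi, and Callum each take $28,000.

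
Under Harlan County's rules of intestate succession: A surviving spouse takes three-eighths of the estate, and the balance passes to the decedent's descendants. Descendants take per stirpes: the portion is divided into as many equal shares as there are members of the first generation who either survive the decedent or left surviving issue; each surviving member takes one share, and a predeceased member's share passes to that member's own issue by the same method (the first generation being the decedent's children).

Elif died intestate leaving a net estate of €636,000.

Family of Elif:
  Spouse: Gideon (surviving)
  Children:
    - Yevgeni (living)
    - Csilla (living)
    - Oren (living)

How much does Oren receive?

Gideon takes three-eighths of €636,000 = €238,500. The remaining €397,500 passes to the descendants.
The descendants' portion (€397,500) is divided into 3 shares of €132,500: Yevgeni, Csilla, and Oren each take €132,500.

Oren receives €132,500.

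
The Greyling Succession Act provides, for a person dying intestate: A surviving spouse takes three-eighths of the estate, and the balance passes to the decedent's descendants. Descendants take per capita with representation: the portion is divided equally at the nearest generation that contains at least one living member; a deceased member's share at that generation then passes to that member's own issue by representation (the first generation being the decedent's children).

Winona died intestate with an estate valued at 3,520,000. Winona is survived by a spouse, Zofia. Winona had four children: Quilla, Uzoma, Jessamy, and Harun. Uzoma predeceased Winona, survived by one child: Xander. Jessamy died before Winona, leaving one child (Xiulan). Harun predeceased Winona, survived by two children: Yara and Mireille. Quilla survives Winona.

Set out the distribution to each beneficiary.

Zofia takes three-eighths of 3,520,000 = 1,320,000. The remaining 2,200,000 passes to the descendants.
The descendants' portion (2,200,000) is divided into 4 shares of 550,000: Quilla takes 550,000; Uzoma's 550,000 share passes to Uzoma's issue; Jessamy's 550,000 share passes to Jessamy's issue; Harun's 550,000 share passes to Harun's issue.
Uzoma's share (550,000) passes entirely to Xander.
Jessamy's share (550,000) passes entirely to Xiulan.
Harun's share (550,000) is divided into 2 shares of 275,000: Yara and Mireille each take 275,000.

Zofia: 1,320,000; Quilla: 550,000; Xander: 550,000; Xiulan: 550,000; Yara: 275,000; Mireille: 275,000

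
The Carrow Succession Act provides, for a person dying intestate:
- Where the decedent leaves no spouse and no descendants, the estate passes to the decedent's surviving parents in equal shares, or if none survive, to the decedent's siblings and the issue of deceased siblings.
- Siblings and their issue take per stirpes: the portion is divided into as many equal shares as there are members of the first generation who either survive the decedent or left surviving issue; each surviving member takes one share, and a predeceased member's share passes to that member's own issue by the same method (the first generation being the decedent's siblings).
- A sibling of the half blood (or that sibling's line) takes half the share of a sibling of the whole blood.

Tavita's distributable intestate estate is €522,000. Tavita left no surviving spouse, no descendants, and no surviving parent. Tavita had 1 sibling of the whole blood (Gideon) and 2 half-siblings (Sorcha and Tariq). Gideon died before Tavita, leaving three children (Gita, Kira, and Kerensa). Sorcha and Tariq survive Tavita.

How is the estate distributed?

Sorcha: €130,500; Gita: €87,000; Kira: €87,000; Kerensa: €87,000; Tariq: €130,500

The entire €522,000 passes to the siblings and their issue.
Counting each half-blood sibling's line as half a unit, there are 2 units in €522,000, so one unit is €261,000. Whole-blood lines (Gideon) take €261,000 each; half-blood lines (Sorcha and Tariq) take €130,500 each.
Gideon's share (€261,000) is divided into 3 shares of €87,000: Gita, Kira, and Kerensa each take €87,000.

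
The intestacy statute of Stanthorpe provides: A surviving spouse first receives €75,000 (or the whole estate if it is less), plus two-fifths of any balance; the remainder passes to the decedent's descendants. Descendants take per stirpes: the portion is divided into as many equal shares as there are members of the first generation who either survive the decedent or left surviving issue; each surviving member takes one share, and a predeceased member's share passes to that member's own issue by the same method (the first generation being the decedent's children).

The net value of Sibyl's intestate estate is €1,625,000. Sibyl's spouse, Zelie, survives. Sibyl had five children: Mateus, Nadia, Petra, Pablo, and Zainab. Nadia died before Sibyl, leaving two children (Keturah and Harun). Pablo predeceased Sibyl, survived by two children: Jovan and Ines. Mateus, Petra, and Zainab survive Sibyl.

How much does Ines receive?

Ines receives €93,000.

Zelie first takes €75,000, leaving a balance of €1,550,000. Zelie then takes two-fifths of the balance (€620,000), for a total of €695,000. The remaining €930,000 passes to the descendants.
The descendants' portion (€930,000) is divided into 5 shares of €186,000: Mateus, Petra, and Zainab each take €186,000; Nadia's €186,000 share passes to Nadia's issue; Pablo's €186,000 share passes to Pablo's issue.
Nadia's share (€186,000) is divided into 2 shares of €93,000: Keturah and Harun each take €93,000.
Pablo's share (€186,000) is divided into 2 shares of €93,000: Jovan and Ines each take €93,000.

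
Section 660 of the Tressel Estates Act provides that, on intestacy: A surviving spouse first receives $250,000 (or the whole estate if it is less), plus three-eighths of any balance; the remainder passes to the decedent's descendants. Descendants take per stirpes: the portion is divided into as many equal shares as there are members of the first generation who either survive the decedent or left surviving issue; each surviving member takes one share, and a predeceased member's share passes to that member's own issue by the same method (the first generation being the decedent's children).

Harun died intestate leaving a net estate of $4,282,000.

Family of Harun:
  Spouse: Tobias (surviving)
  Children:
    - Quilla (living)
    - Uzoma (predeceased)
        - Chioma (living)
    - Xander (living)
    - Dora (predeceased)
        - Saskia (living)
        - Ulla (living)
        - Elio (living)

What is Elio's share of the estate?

Elio receives $210,000.

Tobias first takes $250,000, leaving a balance of $4,032,000. Tobias then takes three-eighths of the balance ($1,512,000), for a total of $1,762,000. The remaining $2,520,000 passes to the descendants.
The descendants' portion ($2,520,000) is divided into 4 shares of $630,000: Quilla and Xander each take $630,000; Uzoma's $630,000 share passes to Uzoma's issue; Dora's $630,000 share passes to Dora's issue.
Uzoma's share ($630,000) passes entirely to Chioma.
Dora's share ($630,000) is divided into 3 shares of $210,000: Saskia, Ulla, and Elio each take $210,000.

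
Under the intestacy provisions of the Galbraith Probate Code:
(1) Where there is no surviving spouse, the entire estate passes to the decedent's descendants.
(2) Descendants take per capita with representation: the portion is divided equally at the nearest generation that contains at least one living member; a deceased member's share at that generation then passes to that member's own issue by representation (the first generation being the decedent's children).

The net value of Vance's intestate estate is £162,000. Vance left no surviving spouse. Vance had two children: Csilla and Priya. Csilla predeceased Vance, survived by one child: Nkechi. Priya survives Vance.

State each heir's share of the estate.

The entire £162,000 passes to the descendants.
That amount (£162,000) is divided into 2 shares of £81,000: Priya takes £81,000; Csilla's £81,000 share passes to Csilla's issue.
Csilla's share (£81,000) passes entirely to Nkechi.

Nkechi: £81,000; Priya: £81,000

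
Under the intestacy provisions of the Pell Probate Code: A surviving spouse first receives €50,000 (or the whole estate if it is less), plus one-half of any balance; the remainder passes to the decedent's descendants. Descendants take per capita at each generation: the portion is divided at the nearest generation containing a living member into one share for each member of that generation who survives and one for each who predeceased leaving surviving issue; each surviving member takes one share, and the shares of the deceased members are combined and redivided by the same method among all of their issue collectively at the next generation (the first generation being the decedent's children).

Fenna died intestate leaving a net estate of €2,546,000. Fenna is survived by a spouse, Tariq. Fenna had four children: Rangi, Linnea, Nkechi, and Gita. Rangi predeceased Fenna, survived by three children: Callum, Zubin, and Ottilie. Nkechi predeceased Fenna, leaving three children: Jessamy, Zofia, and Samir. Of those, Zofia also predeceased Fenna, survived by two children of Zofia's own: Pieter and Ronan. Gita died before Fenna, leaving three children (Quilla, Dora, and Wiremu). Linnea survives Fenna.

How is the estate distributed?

Tariq: €1,298,000; Callum: €104,000; Zubin: €104,000; Ottilie: €104,000; Linnea: €312,000; Jessamy: €104,000; Pieter: €52,000; Ronan: €52,000; Samir: €104,000; Quilla: €104,000; Dora: €104,000; Wiremu: €104,000

Tariq first takes €50,000, leaving a balance of €2,496,000. Tariq then takes one-half of the balance (€1,248,000), for a total of €1,298,000. The remaining €1,248,000 passes to the descendants.
The descendants' portion (€1,248,000) is divided at the children's generation into 4 shares of €312,000. Linnea takes €312,000. The 3 shares of the deceased (Rangi, Nkechi, and Gita) are combined into a pool of €936,000.
That pool (€936,000) is divided at the grandchildren's generation into 9 shares of €104,000. Callum, Zubin, Ottilie, Jessamy, Samir, Quilla, Dora, and Wiremu each take €104,000. The remaining share for the deceased Zofia (€104,000) is carried to the next generation.
That pool (€104,000) is divided at the great-grandchildren's generation equally among Pieter and Ronan: €52,000 each.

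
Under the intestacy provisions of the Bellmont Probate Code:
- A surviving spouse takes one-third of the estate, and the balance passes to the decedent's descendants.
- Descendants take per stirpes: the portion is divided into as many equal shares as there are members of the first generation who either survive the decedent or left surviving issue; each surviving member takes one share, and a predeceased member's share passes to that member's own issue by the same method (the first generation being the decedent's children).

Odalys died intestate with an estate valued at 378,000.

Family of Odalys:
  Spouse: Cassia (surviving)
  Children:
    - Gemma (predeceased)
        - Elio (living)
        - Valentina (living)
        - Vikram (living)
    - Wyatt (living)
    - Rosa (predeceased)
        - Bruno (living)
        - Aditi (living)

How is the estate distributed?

Cassia takes one-third of 378,000 = 126,000. The remaining 252,000 passes to the descendants.
The descendants' portion (252,000) is divided into 3 shares of 84,000: Wyatt takes 84,000; Gemma's 84,000 share passes to Gemma's issue; Rosa's 84,000 share passes to Rosa's issue.
Gemma's share (84,000) is divided into 3 shares of 28,000: Elio, Valentina, and Vikram each take 28,000.
Rosa's share (84,000) is divided into 2 shares of 42,000: Bruno and Aditi each take 42,000.

Cassia: 126,000; Elio: 28,000; Valentina: 28,000; Vikram: 28,000; Wyatt: 84,000; Bruno: 42,000; Aditi: 42,000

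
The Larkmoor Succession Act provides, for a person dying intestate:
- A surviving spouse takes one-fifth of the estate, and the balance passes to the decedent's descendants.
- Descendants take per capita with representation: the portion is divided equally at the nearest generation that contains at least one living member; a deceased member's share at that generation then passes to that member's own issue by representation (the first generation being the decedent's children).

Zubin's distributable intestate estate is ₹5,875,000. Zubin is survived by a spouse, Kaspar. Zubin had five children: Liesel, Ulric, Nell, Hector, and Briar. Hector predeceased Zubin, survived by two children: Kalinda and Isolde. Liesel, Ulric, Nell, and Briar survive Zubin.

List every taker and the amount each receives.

Kaspar takes one-fifth of ₹5,875,000 = ₹1,175,000. The remaining ₹4,700,000 passes to the descendants.
The descendants' portion (₹4,700,000) is divided into 5 shares of ₹940,000: Liesel, Ulric, Nell, and Briar each take ₹940,000; Hector's ₹940,000 share passes to Hector's issue.
Hector's share (₹940,000) is divided into 2 shares of ₹470,000: Kalinda and Isolde each take ₹470,000.

Kaspar: ₹1,175,000; Liesel: ₹940,000; Ulric: ₹940,000; Nell: ₹940,000; Kalinda: ₹470,000; Isolde: ₹470,000; Briar: ₹940,000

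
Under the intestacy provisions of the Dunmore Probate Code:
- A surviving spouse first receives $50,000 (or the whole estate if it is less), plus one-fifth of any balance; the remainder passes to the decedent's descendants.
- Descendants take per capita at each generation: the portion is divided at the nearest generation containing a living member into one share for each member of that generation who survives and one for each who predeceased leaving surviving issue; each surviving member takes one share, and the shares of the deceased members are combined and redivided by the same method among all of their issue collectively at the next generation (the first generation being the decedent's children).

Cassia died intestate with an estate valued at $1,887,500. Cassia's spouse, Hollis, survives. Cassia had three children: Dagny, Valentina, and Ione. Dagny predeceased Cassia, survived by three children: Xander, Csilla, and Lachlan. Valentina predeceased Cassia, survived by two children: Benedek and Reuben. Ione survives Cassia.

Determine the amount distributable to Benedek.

Benedek receives $196,000.

Hollis first takes $50,000, leaving a balance of $1,837,500. Hollis then takes one-fifth of the balance ($367,500), for a total of $417,500. The remaining $1,470,000 passes to the descendants.
The descendants' portion ($1,470,000) is divided at the children's generation into 3 shares of $490,000. Ione takes $490,000. The 2 shares of the deceased (Dagny and Valentina) are combined into a pool of $980,000.
That pool ($980,000) is divided at the grandchildren's generation equally among Xander, Csilla, Lachlan, Benedek, and Reuben: $196,000 each.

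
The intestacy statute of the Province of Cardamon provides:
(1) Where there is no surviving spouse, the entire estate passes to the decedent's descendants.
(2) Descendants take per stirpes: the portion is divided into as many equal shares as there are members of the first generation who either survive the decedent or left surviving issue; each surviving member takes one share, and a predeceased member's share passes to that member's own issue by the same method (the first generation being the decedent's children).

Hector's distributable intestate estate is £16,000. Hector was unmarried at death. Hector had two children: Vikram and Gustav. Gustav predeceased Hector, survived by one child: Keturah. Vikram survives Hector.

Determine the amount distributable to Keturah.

Keturah receives £8,000.

The entire £16,000 passes to the descendants.
That amount (£16,000) is divided into 2 shares of £8,000: Vikram takes £8,000; Gustav's £8,000 share passes to Gustav's issue.
Gustav's share (£8,000) passes entirely to Keturah.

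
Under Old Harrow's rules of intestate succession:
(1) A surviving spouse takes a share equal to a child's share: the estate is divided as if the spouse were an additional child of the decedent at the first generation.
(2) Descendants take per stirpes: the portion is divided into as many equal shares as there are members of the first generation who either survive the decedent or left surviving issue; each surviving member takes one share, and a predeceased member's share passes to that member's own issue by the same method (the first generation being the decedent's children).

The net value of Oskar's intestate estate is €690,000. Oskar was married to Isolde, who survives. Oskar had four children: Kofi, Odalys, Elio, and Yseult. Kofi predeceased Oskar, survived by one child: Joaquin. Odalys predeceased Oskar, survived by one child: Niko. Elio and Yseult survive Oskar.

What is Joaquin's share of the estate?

The spouse counts as an additional share at the children's level, so there are 5 primary shares of €138,000. Isolde takes one such share (€138,000).
The children's combined portion (€552,000) is divided into 4 shares of €138,000: Elio and Yseult each take €138,000; Kofi's €138,000 share passes to Kofi's issue; Odalys's €138,000 share passes to Odalys's issue.
Kofi's share (€138,000) passes entirely to Joaquin.
Odalys's share (€138,000) passes entirely to Niko.

Joaquin receives €138,000.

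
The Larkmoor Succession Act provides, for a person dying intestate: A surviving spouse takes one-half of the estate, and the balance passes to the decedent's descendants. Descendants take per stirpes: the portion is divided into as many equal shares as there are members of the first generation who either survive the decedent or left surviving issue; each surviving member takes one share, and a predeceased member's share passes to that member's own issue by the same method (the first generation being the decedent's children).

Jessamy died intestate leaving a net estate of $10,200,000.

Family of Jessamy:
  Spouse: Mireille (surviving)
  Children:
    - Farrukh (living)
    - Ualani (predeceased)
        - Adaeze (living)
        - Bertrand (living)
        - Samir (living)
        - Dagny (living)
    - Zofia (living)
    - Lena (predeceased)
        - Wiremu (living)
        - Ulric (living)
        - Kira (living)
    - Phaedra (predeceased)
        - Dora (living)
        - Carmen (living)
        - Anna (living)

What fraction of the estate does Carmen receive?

Mireille takes one-half of $10,200,000 = $5,100,000. The remaining $5,100,000 passes to the descendants.
The descendants' portion ($5,100,000) is divided into 5 shares of $1,020,000: Farrukh and Zofia each take $1,020,000; Ualani's $1,020,000 share passes to Ualani's issue; Lena's $1,020,000 share passes to Lena's issue; Phaedra's $1,020,000 share passes to Phaedra's issue.
Ualani's share ($1,020,000) is divided into 4 shares of $255,000: Adaeze, Bertrand, Samir, and Dagny each take $255,000.
Lena's share ($1,020,000) is divided into 3 shares of $340,000: Wiremu, Ulric, and Kira each take $340,000.
Phaedra's share ($1,020,000) is divided into 3 shares of $340,000: Dora, Carmen, and Anna each take $340,000.

Carmen receives 1/30 of the estate.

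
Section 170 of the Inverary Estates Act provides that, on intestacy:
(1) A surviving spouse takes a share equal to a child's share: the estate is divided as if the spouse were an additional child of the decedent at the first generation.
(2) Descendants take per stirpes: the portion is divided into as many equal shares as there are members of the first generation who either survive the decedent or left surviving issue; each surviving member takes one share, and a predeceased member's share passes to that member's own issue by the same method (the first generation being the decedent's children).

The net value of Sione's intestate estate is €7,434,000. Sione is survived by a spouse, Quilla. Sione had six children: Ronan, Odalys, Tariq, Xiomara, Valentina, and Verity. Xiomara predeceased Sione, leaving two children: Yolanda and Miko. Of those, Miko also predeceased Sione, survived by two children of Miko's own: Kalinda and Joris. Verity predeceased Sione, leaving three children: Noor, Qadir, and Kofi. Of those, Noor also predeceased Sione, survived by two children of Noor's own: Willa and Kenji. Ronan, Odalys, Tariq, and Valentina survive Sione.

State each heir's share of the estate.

Quilla: €1,062,000; Ronan: €1,062,000; Odalys: €1,062,000; Tariq: €1,062,000; Yolanda: €531,000; Kalinda: €265,500; Joris: €265,500; Valentina: €1,062,000; Willa: €177,000; Kenji: €177,000; Qadir: €354,000; Kofi: €354,000

The spouse counts as an additional share at the children's level, so there are 7 primary shares of €1,062,000. Quilla takes one such share (€1,062,000).
The children's combined portion (€6,372,000) is divided into 6 shares of €1,062,000: Ronan, Odalys, Tariq, and Valentina each take €1,062,000; Xiomara's €1,062,000 share passes to Xiomara's issue; Verity's €1,062,000 share passes to Verity's issue.
Xiomara's share (€1,062,000) is divided into 2 shares of €531,000: Yolanda takes €531,000; Miko's €531,000 share passes to Miko's issue.
Miko's share (€531,000) is divided into 2 shares of €265,500: Kalinda and Joris each take €265,500.
Verity's share (€1,062,000) is divided into 3 shares of €354,000: Qadir and Kofi each take €354,000; Noor's €354,000 share passes to Noor's issue.
Noor's share (€354,000) is divided into 2 shares of €177,000: Willa and Kenji each take €177,000.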